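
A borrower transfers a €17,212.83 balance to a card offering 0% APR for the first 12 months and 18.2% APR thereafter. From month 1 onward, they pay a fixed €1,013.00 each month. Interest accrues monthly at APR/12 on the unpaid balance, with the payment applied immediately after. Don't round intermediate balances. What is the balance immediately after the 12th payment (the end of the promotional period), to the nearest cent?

Promo months 1–12 at r₀ = 0%/12 = 0; months 13+ at r₁ = 18.2%/12 = 0.0151667.
After month 12 (no interest yet): B = €17,212.83 − 12·€1,013.00 = €5,056.83.

€5,056.83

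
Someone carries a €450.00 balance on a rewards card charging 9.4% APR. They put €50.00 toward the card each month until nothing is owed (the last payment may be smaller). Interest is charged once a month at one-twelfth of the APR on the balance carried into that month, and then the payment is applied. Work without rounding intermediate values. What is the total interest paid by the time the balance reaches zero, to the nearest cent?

Monthly rate r = 9.4%/12 = 0.783333% = 0.00783333.
Payoff takes n = ⌈−ln(1 − rB₀/P)/ln(1+r)⌉ = ⌈9.370⌉ = 10 payments; the last is €18.52.
Total paid = 9·€50.00 + €18.52 = €468.52.
Total interest = total paid − principal = €468.52 − €450.00 = €18.52.

€18.52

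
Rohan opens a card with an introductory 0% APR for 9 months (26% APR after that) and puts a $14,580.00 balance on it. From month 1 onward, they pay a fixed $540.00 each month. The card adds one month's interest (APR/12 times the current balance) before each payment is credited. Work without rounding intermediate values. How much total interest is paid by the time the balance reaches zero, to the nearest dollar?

$2,733

Promo months 1–9 at r₀ = 0%/12 = 0; months 10+ at r₁ = 26%/12 = 0.0216667.
After month 9 (no interest yet): B = $14,580.00 − 9·$540.00 = $9,720.00.
Then at r₁ with $540.00/mo: n₂ = −ln(1 − r₁·B/P)/ln(1+r₁) ≈ 23.06 → 24 more payments.
Total paid = 32·$540.00 + $32.70 = $17,312.70; interest = $17,312.70 − $14,580.00 = $2,732.70.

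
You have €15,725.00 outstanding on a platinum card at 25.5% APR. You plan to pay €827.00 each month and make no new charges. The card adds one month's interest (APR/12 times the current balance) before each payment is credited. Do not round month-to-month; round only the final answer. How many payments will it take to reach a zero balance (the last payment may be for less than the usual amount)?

Monthly rate r = 25.5%/12 = 2.125% = 0.02125.
Recurrence: B ← B·(1+r) − €827.00.
Month 1: interest €334.16; balance after payment €15,232.16.
Month 2: interest €323.68; balance after payment €14,728.84.
Closed form: n = −ln(1 − rB₀/P)/ln(1+r) = −ln(0.59594)/ln(1.02125) ≈ 24.616, so the balance reaches zero during payment 25.

25 payments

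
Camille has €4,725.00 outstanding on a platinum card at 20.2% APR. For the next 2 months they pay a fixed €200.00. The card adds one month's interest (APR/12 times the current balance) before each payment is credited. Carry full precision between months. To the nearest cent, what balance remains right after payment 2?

€4,482.05

Monthly rate r = 20.2%/12 = 1.68333% = 0.0168333.
Each month: B ← B·(1+r) − €200.00.
Month 1: interest €79.54; balance after payment €4,604.54.
Month 2: interest €77.51; balance after payment €4,482.05.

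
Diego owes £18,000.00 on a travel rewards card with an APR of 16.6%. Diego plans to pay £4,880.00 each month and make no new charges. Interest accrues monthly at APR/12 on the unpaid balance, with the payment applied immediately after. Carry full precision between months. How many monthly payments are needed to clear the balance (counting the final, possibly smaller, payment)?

4 payments

Monthly rate r = 16.6%/12 = 1.38333% = 0.0138333.
Recurrence: B ← B·(1+r) − £4,880.00.
Month 1: interest £249.00; balance after payment £13,369.00.
Month 2: interest £184.94; balance after payment £8,673.94.
Month 3: interest £119.99; balance after payment £3,913.93.
Month 4: interest £54.14; balance after payment £0.00.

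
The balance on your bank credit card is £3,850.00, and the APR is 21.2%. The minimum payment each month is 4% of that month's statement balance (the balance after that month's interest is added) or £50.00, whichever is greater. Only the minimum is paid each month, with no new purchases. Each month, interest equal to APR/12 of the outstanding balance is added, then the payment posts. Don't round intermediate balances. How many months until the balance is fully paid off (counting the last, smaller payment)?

82 months

Monthly rate r = 21.2%/12 = 1.76667% = 0.0176667.
While 4% of the post-interest balance exceeds £50.00, each month B ← (B·(1+r))·(1 − 0.04), i.e. B shrinks by the factor (1+r)·0.96 = 0.97696.
This holds for months 1–50. Entering month 51 the balance is £1,200.33; 4% of the post-interest balance is now below £50.00, so the flat £50.00 minimum applies from here.
From month 51 a fixed £50.00 at rate r clears £1,200.33 in 32 more payments. Total: 50 + 32 = 82 months.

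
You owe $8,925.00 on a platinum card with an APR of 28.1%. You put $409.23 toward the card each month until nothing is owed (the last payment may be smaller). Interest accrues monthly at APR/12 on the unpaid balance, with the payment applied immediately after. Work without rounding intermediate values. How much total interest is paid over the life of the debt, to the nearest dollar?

Monthly rate r = 28.1%/12 = 2.34167% = 0.0234167.
Payoff takes n = ⌈−ln(1 − rB₀/P)/ln(1+r)⌉ = ⌈30.880⌉ = 31 payments; the last is $360.78.
Total paid = 30·$409.23 + $360.78 = $12,637.68.
Total interest = total paid − principal = $12,637.68 − $8,925.00 = $3,712.68.

$3,713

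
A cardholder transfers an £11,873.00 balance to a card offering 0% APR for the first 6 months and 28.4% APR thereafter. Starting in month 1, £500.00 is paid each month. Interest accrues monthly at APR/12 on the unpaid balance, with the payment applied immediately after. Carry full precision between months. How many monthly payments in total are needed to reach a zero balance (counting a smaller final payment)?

30 months

Promo months 1–6 at r₀ = 0%/12 = 0; months 7+ at r₁ = 28.4%/12 = 0.0236667.
After month 6 (no interest yet): B = £11,873.00 − 6·£500.00 = £8,873.00.
Then at r₁ with £500.00/mo: n₂ = −ln(1 − r₁·B/P)/ln(1+r₁) ≈ 23.29 → 24 more payments.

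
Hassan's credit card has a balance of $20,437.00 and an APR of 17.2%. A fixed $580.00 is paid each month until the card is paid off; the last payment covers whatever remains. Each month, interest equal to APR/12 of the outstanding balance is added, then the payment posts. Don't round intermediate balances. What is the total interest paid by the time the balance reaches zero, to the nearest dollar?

Monthly rate r = 17.2%/12 = 1.43333% = 0.0143333.
Payoff takes n = ⌈−ln(1 − rB₀/P)/ln(1+r)⌉ = ⌈49.418⌉ = 50 payments; the last is $243.72.
Total paid = 49·$580.00 + $243.72 = $28,663.72.
Total interest = total paid − principal = $28,663.72 − $20,437.00 = $8,226.72.

$8,227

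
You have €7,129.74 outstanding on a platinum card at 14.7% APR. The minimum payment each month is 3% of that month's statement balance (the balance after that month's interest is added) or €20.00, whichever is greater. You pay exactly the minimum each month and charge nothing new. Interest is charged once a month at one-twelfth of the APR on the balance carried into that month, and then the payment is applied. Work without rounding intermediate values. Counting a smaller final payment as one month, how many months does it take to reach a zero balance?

Monthly rate r = 14.7%/12 = 1.225% = 0.01225.
While 3% of the post-interest balance exceeds €20.00, each month B ← (B·(1+r))·(1 − 0.03), i.e. B shrinks by the factor (1+r)·0.97 = 0.98188.
This holds for months 1–131. Entering month 132 the balance is €649.94; 3% of the post-interest balance is now below €20.00, so the flat €20.00 minimum applies from here.
From month 132 a fixed €20.00 at rate r clears €649.94 in 42 more payments. Total: 131 + 42 = 173 months.

173 months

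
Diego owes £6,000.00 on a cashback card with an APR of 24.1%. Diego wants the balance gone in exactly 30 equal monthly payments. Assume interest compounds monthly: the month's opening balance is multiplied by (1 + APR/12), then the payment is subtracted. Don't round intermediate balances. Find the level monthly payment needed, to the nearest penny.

Monthly rate r = 24.1%/12 = 2.00833% = 0.0200833.
Level-payment amortization: P = B₀·r / (1 − (1+r)^(−n)) = 6000.00·0.0200833 / (1 − 1.02008^(−30)).
Denominator 1 − (1+r)^(−30) = 0.449280514.
P = 120.5 / 0.449280514 ≈ 268.21.

£268.21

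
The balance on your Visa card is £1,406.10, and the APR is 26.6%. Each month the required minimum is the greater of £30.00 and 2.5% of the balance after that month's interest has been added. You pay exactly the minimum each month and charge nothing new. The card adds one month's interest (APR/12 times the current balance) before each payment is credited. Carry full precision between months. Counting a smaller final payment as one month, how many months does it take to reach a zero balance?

Monthly rate r = 26.6%/12 = 2.21667% = 0.0221667.
While 2.5% of the post-interest balance exceeds £30.00, each month B ← (B·(1+r))·(1 − 0.025), i.e. B shrinks by the factor (1+r)·0.975 = 0.99661.
This holds for months 1–54. Entering month 55 the balance is £1,170.68; 2.5% of the post-interest balance is now below £30.00, so the flat £30.00 minimum applies from here.
From month 55 a fixed £30.00 at rate r clears £1,170.68 in 92 more payments. Total: 54 + 92 = 146 months.

146 months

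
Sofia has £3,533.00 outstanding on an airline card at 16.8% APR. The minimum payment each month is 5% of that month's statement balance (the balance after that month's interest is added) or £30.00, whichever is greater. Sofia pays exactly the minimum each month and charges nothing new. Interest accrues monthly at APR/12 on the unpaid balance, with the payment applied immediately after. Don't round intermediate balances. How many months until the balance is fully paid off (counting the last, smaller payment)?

72 months

Monthly rate r = 16.8%/12 = 1.4% = 0.014.
While 5% of the post-interest balance exceeds £30.00, each month B ← (B·(1+r))·(1 − 0.05), i.e. B shrinks by the factor (1+r)·0.95 = 0.9633.
This holds for months 1–48. Entering month 49 the balance is £587.08; 5% of the post-interest balance is now below £30.00, so the flat £30.00 minimum applies from here.
From month 49 a fixed £30.00 at rate r clears £587.08 in 24 more payments. Total: 48 + 24 = 72 months.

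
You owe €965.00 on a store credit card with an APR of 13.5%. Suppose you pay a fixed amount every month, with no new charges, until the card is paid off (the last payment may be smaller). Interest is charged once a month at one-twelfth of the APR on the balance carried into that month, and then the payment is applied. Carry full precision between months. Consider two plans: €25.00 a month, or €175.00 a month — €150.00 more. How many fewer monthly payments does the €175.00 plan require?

Monthly rate r = 13.5%/12 = 1.125% = 0.01125.
At €25.00/mo: n = ⌈−ln(1 − rB₀/P)/ln(1+r)⌉ = 51 payments (last €22.90); total interest = total paid − €965.00 = €307.90.
At €175.00/mo: 6 payments (last €127.02); total interest €37.02.
Payments saved = 51 − 6 = 45.

45 fewer payments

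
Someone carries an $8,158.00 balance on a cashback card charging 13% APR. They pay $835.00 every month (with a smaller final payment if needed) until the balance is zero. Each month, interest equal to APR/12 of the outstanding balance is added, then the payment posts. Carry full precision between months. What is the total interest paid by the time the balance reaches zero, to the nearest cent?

$512.52

Monthly rate r = 13%/12 = 1.08333% = 0.0108333.
Payoff takes n = ⌈−ln(1 − rB₀/P)/ln(1+r)⌉ = ⌈10.383⌉ = 11 payments; the last is $320.52.
Total paid = 10·$835.00 + $320.52 = $8,670.52.
Total interest = total paid − principal = $8,670.52 − $8,158.00 = $512.52.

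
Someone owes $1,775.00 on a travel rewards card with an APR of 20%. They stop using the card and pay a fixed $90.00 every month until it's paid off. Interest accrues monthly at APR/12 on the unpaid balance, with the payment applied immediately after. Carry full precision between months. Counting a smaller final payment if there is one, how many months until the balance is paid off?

25 months

Monthly rate r = 20%/12 = 1.66667% = 0.0166667.
Recurrence: B ← B·(1+r) − $90.00.
Month 1: interest $29.58; balance after payment $1,714.58.
Month 2: interest $28.58; balance after payment $1,653.16.
Closed form: n = −ln(1 − rB₀/P)/ln(1+r) = −ln(0.6713)/ln(1.01667) ≈ 24.111, so the balance reaches zero during payment 25.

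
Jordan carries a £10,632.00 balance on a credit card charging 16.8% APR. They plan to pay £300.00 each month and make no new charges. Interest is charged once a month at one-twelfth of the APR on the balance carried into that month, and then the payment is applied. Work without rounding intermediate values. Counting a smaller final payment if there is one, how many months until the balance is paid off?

50 payments

Monthly rate r = 16.8%/12 = 1.4% = 0.014.
Recurrence: B ← B·(1+r) − £300.00.
Month 1: interest £148.85; balance after payment £10,480.85.
Month 2: interest £146.73; balance after payment £10,327.58.
Closed form: n = −ln(1 − rB₀/P)/ln(1+r) = −ln(0.50384)/ln(1.014) ≈ 49.306, so the balance reaches zero during payment 50.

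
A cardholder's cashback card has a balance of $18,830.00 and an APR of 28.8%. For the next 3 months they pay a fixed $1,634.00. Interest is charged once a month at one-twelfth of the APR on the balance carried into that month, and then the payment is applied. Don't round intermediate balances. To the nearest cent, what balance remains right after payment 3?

$15,197.97

Monthly rate r = 28.8%/12 = 2.4% = 0.024.
Each month: B ← B·(1+r) − $1,634.00.
Month 1: interest $451.92; balance after payment $17,647.92.
Month 2: interest $423.55; balance after payment $16,437.47.
Month 3: interest $394.50; balance after payment $15,197.97.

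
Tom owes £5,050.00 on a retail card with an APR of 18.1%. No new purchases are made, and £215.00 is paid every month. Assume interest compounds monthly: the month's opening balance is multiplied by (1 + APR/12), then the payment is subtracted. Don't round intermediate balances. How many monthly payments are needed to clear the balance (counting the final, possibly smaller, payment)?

Monthly rate r = 18.1%/12 = 1.50833% = 0.0150833.
Recurrence: B ← B·(1+r) − £215.00.
Month 1: interest £76.17; balance after payment £4,911.17.
Month 2: interest £74.08; balance after payment £4,770.25.
Closed form: n = −ln(1 − rB₀/P)/ln(1+r) = −ln(0.64572)/ln(1.01508) ≈ 29.217, so the balance reaches zero during payment 30.

30 payments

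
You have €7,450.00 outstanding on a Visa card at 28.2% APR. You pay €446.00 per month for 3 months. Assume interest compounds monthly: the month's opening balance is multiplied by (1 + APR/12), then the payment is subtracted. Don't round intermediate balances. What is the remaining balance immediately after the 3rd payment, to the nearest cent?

Monthly rate r = 28.2%/12 = 2.35% = 0.0235.
Each month: B ← B·(1+r) − €446.00.
Month 1: interest €175.07; balance after payment €7,179.07.
Month 2: interest €168.71; balance after payment €6,901.78.
Month 3: interest €162.19; balance after payment €6,617.98.

€6,617.98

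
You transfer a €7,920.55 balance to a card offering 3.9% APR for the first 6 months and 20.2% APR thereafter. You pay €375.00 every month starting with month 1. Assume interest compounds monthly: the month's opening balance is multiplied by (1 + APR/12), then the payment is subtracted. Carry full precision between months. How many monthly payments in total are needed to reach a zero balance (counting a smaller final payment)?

Promo months 1–6 at r₀ = 3.9%/12 = 0.00325; months 7+ at r₁ = 20.2%/12 = 0.0168333.
After month 6: iterate B ← B·(1+r₀) − €375.00 for 6 months → €5,807.90.
Then at r₁ with €375.00/mo: n₂ = −ln(1 − r₁·B/P)/ln(1+r₁) ≈ 18.10 → 19 more payments.

25 payments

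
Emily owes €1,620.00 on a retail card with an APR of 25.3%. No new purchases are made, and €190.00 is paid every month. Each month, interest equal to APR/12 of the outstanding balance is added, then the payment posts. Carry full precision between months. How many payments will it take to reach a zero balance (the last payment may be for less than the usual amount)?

10 months

Monthly rate r = 25.3%/12 = 2.10833% = 0.0210833.
Recurrence: B ← B·(1+r) − €190.00.
Month 1: interest €34.16; balance after payment €1,464.15.
Month 2: interest €30.87; balance after payment €1,305.02.
Closed form: n = −ln(1 − rB₀/P)/ln(1+r) = −ln(0.82024)/ln(1.02108) ≈ 9.498, so the balance reaches zero during payment 10.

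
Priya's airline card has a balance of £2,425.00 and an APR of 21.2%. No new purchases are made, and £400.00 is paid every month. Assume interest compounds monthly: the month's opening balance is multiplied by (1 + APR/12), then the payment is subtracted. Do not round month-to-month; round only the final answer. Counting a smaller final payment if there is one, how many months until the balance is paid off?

7 months

Monthly rate r = 21.2%/12 = 1.76667% = 0.0176667.
Recurrence: B ← B·(1+r) − £400.00.
Month 1: interest £42.84; balance after payment £2,067.84.
Month 2: interest £36.53; balance after payment £1,704.37.
Closed form: n = −ln(1 − rB₀/P)/ln(1+r) = −ln(0.8929)/ln(1.01767) ≈ 6.469, so the balance reaches zero during payment 7.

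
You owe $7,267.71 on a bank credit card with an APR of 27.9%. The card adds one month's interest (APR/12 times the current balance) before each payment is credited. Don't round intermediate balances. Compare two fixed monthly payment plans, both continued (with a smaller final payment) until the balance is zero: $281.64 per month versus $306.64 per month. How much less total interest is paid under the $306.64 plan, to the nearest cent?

$542.40

Monthly rate r = 27.9%/12 = 2.325% = 0.02325.
At $281.64/mo: n = ⌈−ln(1 − rB₀/P)/ln(1+r)⌉ = 40 payments (last $243.43); total interest = total paid − $7,267.71 = $3,959.68.
At $306.64/mo: 35 payments (last $259.23); total interest $3,417.28.
Interest saved = $3,959.68 − $3,417.28 = $542.40.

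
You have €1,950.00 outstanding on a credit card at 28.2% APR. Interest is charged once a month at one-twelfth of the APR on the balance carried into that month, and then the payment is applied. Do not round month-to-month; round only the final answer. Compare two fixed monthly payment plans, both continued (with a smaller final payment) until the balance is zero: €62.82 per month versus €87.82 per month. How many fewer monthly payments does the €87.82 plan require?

Monthly rate r = 28.2%/12 = 2.35% = 0.0235.
At €62.82/mo: n = ⌈−ln(1 − rB₀/P)/ln(1+r)⌉ = 57 payments (last €17.94); total interest = total paid − €1,950.00 = €1,585.86.
At €87.82/mo: 32 payments (last €66.98); total interest €839.40.
Payments saved = 57 − 32 = 25.

25 fewer payments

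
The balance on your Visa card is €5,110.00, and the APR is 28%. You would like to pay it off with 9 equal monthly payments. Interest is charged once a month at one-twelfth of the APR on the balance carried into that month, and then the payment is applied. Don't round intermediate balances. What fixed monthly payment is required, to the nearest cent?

Monthly rate r = 28%/12 = 2.33333% = 0.0233333.
Level-payment amortization: P = B₀·r / (1 − (1+r)^(−n)) = 5110.00·0.0233333 / (1 − 1.02333^(−9)).
Denominator 1 − (1+r)^(−9) = 0.187457823.
P = 119.233 / 0.187457823 ≈ 636.05.

€636.05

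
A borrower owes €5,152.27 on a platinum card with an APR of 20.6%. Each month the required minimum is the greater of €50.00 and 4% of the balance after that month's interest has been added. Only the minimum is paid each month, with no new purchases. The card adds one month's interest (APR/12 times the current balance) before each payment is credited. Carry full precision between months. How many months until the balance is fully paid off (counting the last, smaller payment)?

Monthly rate r = 20.6%/12 = 1.71667% = 0.0171667.
While 4% of the post-interest balance exceeds €50.00, each month B ← (B·(1+r))·(1 − 0.04), i.e. B shrinks by the factor (1+r)·0.96 = 0.97648.
This holds for months 1–61. Entering month 62 the balance is €1,206.32; 4% of the post-interest balance is now below €50.00, so the flat €50.00 minimum applies from here.
From month 62 a fixed €50.00 at rate r clears €1,206.32 in 32 more payments. Total: 61 + 32 = 93 months.

93 months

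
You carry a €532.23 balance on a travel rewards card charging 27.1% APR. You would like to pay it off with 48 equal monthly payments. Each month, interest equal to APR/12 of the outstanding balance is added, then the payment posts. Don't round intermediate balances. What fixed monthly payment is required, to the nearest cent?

Monthly rate r = 27.1%/12 = 2.25833% = 0.0225833.
Level-payment amortization: P = B₀·r / (1 − (1+r)^(−n)) = 532.23·0.0225833 / (1 − 1.02258^(−48)).
Denominator 1 − (1+r)^(−48) = 0.657656633.
P = 12.0195 / 0.657656633 ≈ 18.28.

€18.28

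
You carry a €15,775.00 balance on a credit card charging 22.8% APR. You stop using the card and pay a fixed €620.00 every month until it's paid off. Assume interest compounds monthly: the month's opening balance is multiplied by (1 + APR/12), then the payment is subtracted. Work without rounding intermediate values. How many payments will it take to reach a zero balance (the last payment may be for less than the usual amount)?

36 payments

Monthly rate r = 22.8%/12 = 1.9% = 0.019.
Recurrence: B ← B·(1+r) − €620.00.
Month 1: interest €299.72; balance after payment €15,454.73.
Month 2: interest €293.64; balance after payment €15,128.36.
Closed form: n = −ln(1 − rB₀/P)/ln(1+r) = −ln(0.51657)/ln(1.019) ≈ 35.094, so the balance reaches zero during payment 36.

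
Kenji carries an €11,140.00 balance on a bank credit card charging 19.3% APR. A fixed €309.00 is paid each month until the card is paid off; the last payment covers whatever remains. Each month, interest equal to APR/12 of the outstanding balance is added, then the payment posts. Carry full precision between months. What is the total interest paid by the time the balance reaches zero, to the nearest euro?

Monthly rate r = 19.3%/12 = 1.60833% = 0.0160833.
Payoff takes n = ⌈−ln(1 − rB₀/P)/ln(1+r)⌉ = ⌈54.346⌉ = 55 payments; the last is €107.32.
Total paid = 54·€309.00 + €107.32 = €16,793.32.
Total interest = total paid − principal = €16,793.32 − €11,140.00 = €5,653.32.

€5,653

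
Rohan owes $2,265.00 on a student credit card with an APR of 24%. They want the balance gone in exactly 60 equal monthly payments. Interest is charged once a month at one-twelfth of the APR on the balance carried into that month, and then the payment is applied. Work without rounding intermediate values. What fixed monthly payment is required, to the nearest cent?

Monthly rate r = 24%/12 = 2% = 0.02.
Level-payment amortization: P = B₀·r / (1 − (1+r)^(−n)) = 2265.00·0.02 / (1 − 1.02^(−60)).
Denominator 1 − (1+r)^(−60) = 0.695217734.
P = 45.3 / 0.695217734 ≈ 65.16.

$65.16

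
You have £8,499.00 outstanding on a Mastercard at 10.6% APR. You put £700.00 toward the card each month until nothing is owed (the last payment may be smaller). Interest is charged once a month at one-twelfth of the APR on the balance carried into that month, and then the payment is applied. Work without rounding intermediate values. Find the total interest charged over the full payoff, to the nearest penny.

Monthly rate r = 10.6%/12 = 0.883333% = 0.00883333.
Payoff takes n = ⌈−ln(1 − rB₀/P)/ln(1+r)⌉ = ⌈12.900⌉ = 13 payments; the last is £630.14.
Total paid = 12·£700.00 + £630.14 = £9,030.14.
Total interest = total paid − principal = £9,030.14 − £8,499.00 = £531.14.

£531.14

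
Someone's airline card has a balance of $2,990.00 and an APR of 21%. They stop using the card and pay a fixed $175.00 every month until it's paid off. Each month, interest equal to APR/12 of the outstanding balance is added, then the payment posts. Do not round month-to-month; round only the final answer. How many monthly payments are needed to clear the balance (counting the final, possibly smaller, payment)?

21 months

Monthly rate r = 21%/12 = 1.75% = 0.0175.
Recurrence: B ← B·(1+r) − $175.00.
Month 1: interest $52.33; balance after payment $2,867.32.
Month 2: interest $50.18; balance after payment $2,742.50.
Closed form: n = −ln(1 − rB₀/P)/ln(1+r) = −ln(0.701)/ln(1.0175) ≈ 20.477, so the balance reaches zero during payment 21.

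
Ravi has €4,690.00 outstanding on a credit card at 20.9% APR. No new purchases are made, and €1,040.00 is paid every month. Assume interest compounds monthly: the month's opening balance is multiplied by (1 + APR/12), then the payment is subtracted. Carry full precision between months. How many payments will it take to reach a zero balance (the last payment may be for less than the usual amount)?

5 months

Monthly rate r = 20.9%/12 = 1.74167% = 0.0174167.
Recurrence: B ← B·(1+r) − €1,040.00.
Month 1: interest €81.68; balance after payment €3,731.68.
Month 2: interest €64.99; balance after payment €2,756.68.
Month 3: interest €48.01; balance after payment €1,764.69.
Month 4: interest €30.74; balance after payment €755.42.
Month 5: interest €13.16; balance after payment €0.00.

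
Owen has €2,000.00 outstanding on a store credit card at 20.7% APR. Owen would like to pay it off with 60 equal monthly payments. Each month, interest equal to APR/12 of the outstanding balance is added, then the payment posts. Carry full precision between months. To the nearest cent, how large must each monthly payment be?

Monthly rate r = 20.7%/12 = 1.725% = 0.01725.
Level-payment amortization: P = B₀·r / (1 − (1+r)^(−n)) = 2000.00·0.01725 / (1 − 1.01725^(−60)).
Denominator 1 − (1+r)^(−60) = 0.641624684.
P = 34.5 / 0.641624684 ≈ 53.77.

€53.77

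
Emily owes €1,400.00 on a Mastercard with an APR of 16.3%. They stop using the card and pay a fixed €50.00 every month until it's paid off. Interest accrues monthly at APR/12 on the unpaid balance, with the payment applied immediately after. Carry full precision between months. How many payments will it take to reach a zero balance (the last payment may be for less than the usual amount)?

Monthly rate r = 16.3%/12 = 1.35833% = 0.0135833.
Recurrence: B ← B·(1+r) − €50.00.
Month 1: interest €19.02; balance after payment €1,369.02.
Month 2: interest €18.60; balance after payment €1,337.61.
Closed form: n = −ln(1 − rB₀/P)/ln(1+r) = −ln(0.61967)/ln(1.01358) ≈ 35.471, so the balance reaches zero during payment 36.

36 payments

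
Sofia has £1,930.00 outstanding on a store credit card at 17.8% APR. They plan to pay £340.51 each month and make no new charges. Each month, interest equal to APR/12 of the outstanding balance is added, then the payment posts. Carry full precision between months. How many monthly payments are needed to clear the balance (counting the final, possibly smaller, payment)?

Monthly rate r = 17.8%/12 = 1.48333% = 0.0148333.
Recurrence: B ← B·(1+r) − £340.51.
Month 1: interest £28.63; balance after payment £1,618.12.
Month 2: interest £24.00; balance after payment £1,301.61.
Month 3: interest £19.31; balance after payment £980.41.
Month 4: interest £14.54; balance after payment £654.44.
Month 5: interest £9.71; balance after payment £323.64.
Month 6: interest £4.80; balance after payment £0.00.

6 payments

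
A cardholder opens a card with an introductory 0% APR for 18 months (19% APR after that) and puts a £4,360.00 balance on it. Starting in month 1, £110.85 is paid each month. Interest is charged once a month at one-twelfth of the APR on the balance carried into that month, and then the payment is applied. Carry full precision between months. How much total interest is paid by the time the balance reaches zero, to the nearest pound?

Promo months 1–18 at r₀ = 0%/12 = 0; months 19+ at r₁ = 19%/12 = 0.0158333.
After month 18 (no interest yet): B = £4,360.00 − 18·£110.85 = £2,364.70.
Then at r₁ with £110.85/mo: n₂ = −ln(1 − r₁·B/P)/ln(1+r₁) ≈ 26.23 → 27 more payments.
Total paid = 44·£110.85 + £26.20 = £4,903.60; interest = £4,903.60 − £4,360.00 = £543.60.

£544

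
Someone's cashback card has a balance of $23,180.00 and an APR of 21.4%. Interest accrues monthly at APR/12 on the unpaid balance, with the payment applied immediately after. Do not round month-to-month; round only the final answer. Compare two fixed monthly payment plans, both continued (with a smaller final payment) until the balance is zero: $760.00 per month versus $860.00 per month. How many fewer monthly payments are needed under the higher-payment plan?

Monthly rate r = 21.4%/12 = 1.78333% = 0.0178333.
At $760.00/mo: n = ⌈−ln(1 − rB₀/P)/ln(1+r)⌉ = 45 payments (last $316.69); total interest = total paid − $23,180.00 = $10,576.69.
At $860.00/mo: 38 payments (last $58.77); total interest $8,698.77.
Payments saved = 45 − 38 = 7.

7 fewer payments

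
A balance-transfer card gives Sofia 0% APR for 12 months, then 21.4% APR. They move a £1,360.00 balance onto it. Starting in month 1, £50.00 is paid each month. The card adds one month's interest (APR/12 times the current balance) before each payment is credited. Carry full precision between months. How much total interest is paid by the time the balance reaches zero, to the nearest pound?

£134

Promo months 1–12 at r₀ = 0%/12 = 0; months 13+ at r₁ = 21.4%/12 = 0.0178333.
After month 12 (no interest yet): B = £1,360.00 − 12·£50.00 = £760.00.
Then at r₁ with £50.00/mo: n₂ = −ln(1 − r₁·B/P)/ln(1+r₁) ≈ 17.89 → 18 more payments.
Total paid = 29·£50.00 + £44.39 = £1,494.39; interest = £1,494.39 − £1,360.00 = £134.39.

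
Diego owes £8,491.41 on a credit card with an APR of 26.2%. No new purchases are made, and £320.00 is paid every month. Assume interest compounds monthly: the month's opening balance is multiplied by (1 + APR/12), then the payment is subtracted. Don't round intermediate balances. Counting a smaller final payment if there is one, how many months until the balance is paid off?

41 months

Monthly rate r = 26.2%/12 = 2.18333% = 0.0218333.
Recurrence: B ← B·(1+r) − £320.00.
Month 1: interest £185.40; balance after payment £8,356.81.
Month 2: interest £182.46; balance after payment £8,219.26.
Closed form: n = −ln(1 − rB₀/P)/ln(1+r) = −ln(0.42064)/ln(1.02183) ≈ 40.095, so the balance reaches zero during payment 41.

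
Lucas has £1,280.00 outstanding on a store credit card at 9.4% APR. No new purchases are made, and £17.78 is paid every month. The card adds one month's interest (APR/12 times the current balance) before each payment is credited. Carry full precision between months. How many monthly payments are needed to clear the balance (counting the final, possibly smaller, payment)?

107 months

Monthly rate r = 9.4%/12 = 0.783333% = 0.00783333.
Recurrence: B ← B·(1+r) − £17.78.
Month 1: interest £10.03; balance after payment £1,272.25.
Month 2: interest £9.97; balance after payment £1,264.43.
Closed form: n = −ln(1 − rB₀/P)/ln(1+r) = −ln(0.43607)/ln(1.00783) ≈ 106.366, so the balance reaches zero during payment 107.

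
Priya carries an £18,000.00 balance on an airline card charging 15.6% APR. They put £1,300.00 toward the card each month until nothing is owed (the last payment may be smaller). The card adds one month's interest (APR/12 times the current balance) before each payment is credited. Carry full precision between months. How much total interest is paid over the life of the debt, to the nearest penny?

Monthly rate r = 15.6%/12 = 1.3% = 0.013.
Payoff takes n = ⌈−ln(1 − rB₀/P)/ln(1+r)⌉ = ⌈15.364⌉ = 16 payments; the last is £475.76.
Total paid = 15·£1,300.00 + £475.76 = £19,975.76.
Total interest = total paid − principal = £19,975.76 − £18,000.00 = £1,975.76.

£1,975.76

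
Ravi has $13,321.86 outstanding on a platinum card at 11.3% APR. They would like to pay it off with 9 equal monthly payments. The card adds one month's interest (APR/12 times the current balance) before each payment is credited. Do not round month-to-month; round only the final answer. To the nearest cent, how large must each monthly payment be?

Monthly rate r = 11.3%/12 = 0.941667% = 0.00941667.
Level-payment amortization: P = B₀·r / (1 − (1+r)^(−n)) = 13321.86·0.00941667 / (1 − 1.00942^(−9)).
Denominator 1 − (1+r)^(−9) = 0.0808936652.
P = 125.448 / 0.0808936652 ≈ 1550.77.

$1,550.77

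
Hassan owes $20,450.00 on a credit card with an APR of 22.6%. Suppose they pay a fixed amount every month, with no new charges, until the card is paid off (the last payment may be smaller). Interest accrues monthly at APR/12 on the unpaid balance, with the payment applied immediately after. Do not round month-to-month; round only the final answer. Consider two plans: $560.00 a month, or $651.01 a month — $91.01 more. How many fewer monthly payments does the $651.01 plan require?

Monthly rate r = 22.6%/12 = 1.88333% = 0.0188333.
At $560.00/mo: n = ⌈−ln(1 − rB₀/P)/ln(1+r)⌉ = 63 payments (last $215.94); total interest = total paid − $20,450.00 = $14,485.94.
At $651.01/mo: 48 payments (last $648.63); total interest $10,796.10.
Payments saved = 63 − 48 = 15.

15 fewer payments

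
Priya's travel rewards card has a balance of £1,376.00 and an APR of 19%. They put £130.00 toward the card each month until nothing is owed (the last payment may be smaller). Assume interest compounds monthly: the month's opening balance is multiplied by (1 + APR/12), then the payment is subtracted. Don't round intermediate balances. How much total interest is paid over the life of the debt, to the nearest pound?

Monthly rate r = 19%/12 = 1.58333% = 0.0158333.
Payoff takes n = ⌈−ln(1 − rB₀/P)/ln(1+r)⌉ = ⌈11.677⌉ = 12 payments; the last is £88.17.
Total paid = 11·£130.00 + £88.17 = £1,518.17.
Total interest = total paid − principal = £1,518.17 − £1,376.00 = £142.17.

£142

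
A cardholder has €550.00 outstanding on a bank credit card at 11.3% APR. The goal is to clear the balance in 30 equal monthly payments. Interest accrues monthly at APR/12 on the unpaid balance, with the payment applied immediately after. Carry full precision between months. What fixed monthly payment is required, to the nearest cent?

Monthly rate r = 11.3%/12 = 0.941667% = 0.00941667.
Level-payment amortization: P = B₀·r / (1 − (1+r)^(−n)) = 550.00·0.00941667 / (1 − 1.00942^(−30)).
Denominator 1 − (1+r)^(−30) = 0.245106189.
P = 5.17917 / 0.245106189 ≈ 21.13.

€21.13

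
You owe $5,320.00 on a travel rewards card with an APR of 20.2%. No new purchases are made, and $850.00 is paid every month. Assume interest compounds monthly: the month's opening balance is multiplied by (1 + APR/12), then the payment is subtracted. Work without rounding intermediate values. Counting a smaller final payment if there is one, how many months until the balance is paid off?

Monthly rate r = 20.2%/12 = 1.68333% = 0.0168333.
Recurrence: B ← B·(1+r) − $850.00.
Month 1: interest $89.55; balance after payment $4,559.55.
Month 2: interest $76.75; balance after payment $3,786.31.
Closed form: n = −ln(1 − rB₀/P)/ln(1+r) = −ln(0.89464)/ln(1.01683) ≈ 6.669, so the balance reaches zero during payment 7.

7 payments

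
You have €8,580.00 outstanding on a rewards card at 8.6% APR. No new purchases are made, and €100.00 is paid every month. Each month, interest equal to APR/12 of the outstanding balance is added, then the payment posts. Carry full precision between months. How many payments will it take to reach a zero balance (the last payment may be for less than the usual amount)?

134 months

Monthly rate r = 8.6%/12 = 0.716667% = 0.00716667.
Recurrence: B ← B·(1+r) − €100.00.
Month 1: interest €61.49; balance after payment €8,541.49.
Month 2: interest €61.21; balance after payment €8,502.70.
Closed form: n = −ln(1 − rB₀/P)/ln(1+r) = −ln(0.3851)/ln(1.00717) ≈ 133.628, so the balance reaches zero during payment 134.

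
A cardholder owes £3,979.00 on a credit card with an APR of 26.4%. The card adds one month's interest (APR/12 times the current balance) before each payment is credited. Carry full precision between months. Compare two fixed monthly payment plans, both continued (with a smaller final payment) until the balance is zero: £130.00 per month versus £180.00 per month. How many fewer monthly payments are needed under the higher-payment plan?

21 fewer payments

Monthly rate r = 26.4%/12 = 2.2% = 0.022.
At £130.00/mo: n = ⌈−ln(1 − rB₀/P)/ln(1+r)⌉ = 52 payments (last £54.64); total interest = total paid − £3,979.00 = £2,705.64.
At £180.00/mo: 31 payments (last £110.59); total interest £1,531.59.
Payments saved = 52 − 31 = 21.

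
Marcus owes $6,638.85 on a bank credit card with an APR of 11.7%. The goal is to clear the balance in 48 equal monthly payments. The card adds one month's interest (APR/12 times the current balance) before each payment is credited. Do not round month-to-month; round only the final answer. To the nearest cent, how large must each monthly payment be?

Monthly rate r = 11.7%/12 = 0.975% = 0.00975.
Level-payment amortization: P = B₀·r / (1 − (1+r)^(−n)) = 6638.85·0.00975 / (1 − 1.00975^(−48)).
Denominator 1 − (1+r)^(−48) = 0.372325289.
P = 64.7288 / 0.372325289 ≈ 173.85.

$173.85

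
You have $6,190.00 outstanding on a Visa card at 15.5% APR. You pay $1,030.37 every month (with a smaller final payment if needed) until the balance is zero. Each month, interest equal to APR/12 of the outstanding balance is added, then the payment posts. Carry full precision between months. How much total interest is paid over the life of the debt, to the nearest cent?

$296.26

Monthly rate r = 15.5%/12 = 1.29167% = 0.0129167.
Payoff takes n = ⌈−ln(1 − rB₀/P)/ln(1+r)⌉ = ⌈6.294⌉ = 7 payments; the last is $304.04.
Total paid = 6·$1,030.37 + $304.04 = $6,486.26.
Total interest = total paid − principal = $6,486.26 − $6,190.00 = $296.26.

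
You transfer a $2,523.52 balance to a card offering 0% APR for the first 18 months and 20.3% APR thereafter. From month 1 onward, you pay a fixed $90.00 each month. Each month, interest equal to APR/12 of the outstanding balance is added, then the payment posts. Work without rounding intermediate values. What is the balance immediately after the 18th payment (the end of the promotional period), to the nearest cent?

Promo months 1–18 at r₀ = 0%/12 = 0; months 19+ at r₁ = 20.3%/12 = 0.0169167.
After month 18 (no interest yet): B = $2,523.52 − 18·$90.00 = $903.52.

$903.52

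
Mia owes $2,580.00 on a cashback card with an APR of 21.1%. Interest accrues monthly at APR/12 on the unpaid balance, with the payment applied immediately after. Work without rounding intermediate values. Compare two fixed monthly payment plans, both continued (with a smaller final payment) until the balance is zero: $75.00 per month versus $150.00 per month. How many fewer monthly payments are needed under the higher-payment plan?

Monthly rate r = 21.1%/12 = 1.75833% = 0.0175833.
At $75.00/mo: n = ⌈−ln(1 − rB₀/P)/ln(1+r)⌉ = 54 payments (last $20.41); total interest = total paid − $2,580.00 = $1,415.41.
At $150.00/mo: 21 payments (last $99.66); total interest $519.66.
Payments saved = 54 − 21 = 33.

33 fewer payments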